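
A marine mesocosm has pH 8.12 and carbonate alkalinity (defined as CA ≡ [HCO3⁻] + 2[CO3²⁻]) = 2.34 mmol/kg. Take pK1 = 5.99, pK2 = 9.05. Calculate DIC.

CA = [HCO3⁻] + 2[CO3²⁻] = (α₁ + 2α₂)·DIC
At pH 8.12: [H⁺]/K1 = 10^-2.13 = 0.0074131, K2/[H⁺] = 10^-0.93 = 0.11749
α₁ = 1/(1 + 0.0074131 + 0.11749) = 1/1.1249 = 0.8890; α₂ = α₁·K2/[H⁺] = 0.1044
α₁ + 2α₂ = 1.0979
DIC = CA / (α₁ + 2α₂) = 2.34 / 1.0979 = 2.13 mmol/kg

DIC = 2.13 mmol/kg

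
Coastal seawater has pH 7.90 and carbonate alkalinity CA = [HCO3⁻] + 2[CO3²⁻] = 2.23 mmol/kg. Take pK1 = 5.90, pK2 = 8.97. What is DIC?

DIC = 2.09 mmol/kg

CA = [HCO3⁻] + 2[CO3²⁻] = (α₁ + 2α₂)·DIC
At pH 7.90: [H⁺]/K1 = 10^-2.00 = 0.010000, K2/[H⁺] = 10^-1.07 = 0.085114
α₁ = 1/(1 + 0.010000 + 0.085114) = 1/1.0951 = 0.9131; α₂ = α₁·K2/[H⁺] = 0.07772
α₁ + 2α₂ = 1.0686
DIC = CA / (α₁ + 2α₂) = 2.23 / 1.0686 = 2.09 mmol/kg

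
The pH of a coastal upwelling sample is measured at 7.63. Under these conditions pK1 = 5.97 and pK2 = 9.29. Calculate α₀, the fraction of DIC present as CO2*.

α₀ = 1 / (1 + K1/[H⁺] + K1K2/[H⁺]²) = 1 / (1 + 10^+1.66 + 10^+0.00)
   = 1 / (1 + 45.709 + 1.0000) = 1/47.709 = 0.02096

α₀ = 0.0210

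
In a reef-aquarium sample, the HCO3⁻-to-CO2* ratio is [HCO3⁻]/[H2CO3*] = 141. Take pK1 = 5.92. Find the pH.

From K1 = [H⁺][HCO3⁻]/[H2CO3*]:  pH = pK1 + log₁₀([HCO3⁻]/[H2CO3*])
log₁₀(141) = +2.149
pH = 5.92 + (+2.149) = 8.07

pH = 8.07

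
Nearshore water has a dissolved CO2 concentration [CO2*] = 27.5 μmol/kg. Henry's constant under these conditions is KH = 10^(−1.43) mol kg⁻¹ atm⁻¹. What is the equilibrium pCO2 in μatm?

pCO2 = 740 μatm

KH = 10^(−1.43) = 3.715×10^-2 mol kg⁻¹ atm⁻¹
pCO2 = [CO2*]/KH = 27.5×10^-6 / 3.715×10^-2 = 7.40×10^-4 atm = 740 μatm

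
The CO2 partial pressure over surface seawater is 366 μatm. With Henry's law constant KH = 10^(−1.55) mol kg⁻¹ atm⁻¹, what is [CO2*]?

KH = 10^(−1.55) = 2.818×10^-2 mol kg⁻¹ atm⁻¹
[CO2*] = KH · pCO2 = 2.818×10^-2 × 366×10^-6 atm = 1.03×10^-5 mol/kg

[CO2*] = 10.3 μmol/kg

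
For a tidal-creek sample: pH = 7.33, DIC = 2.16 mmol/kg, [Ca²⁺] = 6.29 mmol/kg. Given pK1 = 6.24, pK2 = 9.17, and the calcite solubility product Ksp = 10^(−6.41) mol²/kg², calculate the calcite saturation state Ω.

Ω = 0.461

α₂ = 1 / (1 + [H⁺]/K2 + [H⁺]²/(K1K2)) = 1 / (1 + 10^+1.84 + 10^+0.75)
   = 1 / (1 + 69.183 + 5.6234) = 1/75.807 = 0.01319
[CO3²⁻] = α₂ × DIC = 0.01319 × 2.16 = 0.02849 mmol/kg
Ksp = 10^(−6.41) = 3.890×10^-7
Ω = [Ca²⁺][CO3²⁻]/Ksp = (6.29×10^-3)(2.849×10^-5) / 3.890×10^-7 = 0.461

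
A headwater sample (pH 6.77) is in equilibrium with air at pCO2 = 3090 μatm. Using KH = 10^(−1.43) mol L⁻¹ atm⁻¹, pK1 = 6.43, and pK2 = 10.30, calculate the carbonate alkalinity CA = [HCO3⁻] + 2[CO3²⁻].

CA = 0.251 mmol/L

[CO2*] = KH · pCO2 = 10^(−1.43) × 3090×10^-6 = 1.148×10^-4 mol/L
α₀ = 1/(1 + K1/[H⁺] + K1K2/[H⁺]²) = 1/(1 + 10^+0.34 + 10^-3.19) = 0.3136
DIC = [CO2*]/α₀ = 1.148×10^-4 / 0.3136 = 0.3660 mmol/L
CA = (α₁ + 2α₂)·DIC = (0.6862 + 2×0.0002025) × 0.3660 = 0.251 mmol/L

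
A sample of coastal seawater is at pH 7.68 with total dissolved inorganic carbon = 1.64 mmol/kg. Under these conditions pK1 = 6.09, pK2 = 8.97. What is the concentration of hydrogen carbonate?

α₁ = 1 / (1 + [H⁺]/K1 + K2/[H⁺]) = 1 / (1 + 10^-1.59 + 10^-1.29)
   = 1 / (1 + 0.025704 + 0.051286) = 1/1.0770 = 0.9285
[HCO3⁻] = α₁ × DIC = 0.9285 × 1.64 = 1.52 mmol/kg

[HCO3⁻] = 1.52 mmol/kg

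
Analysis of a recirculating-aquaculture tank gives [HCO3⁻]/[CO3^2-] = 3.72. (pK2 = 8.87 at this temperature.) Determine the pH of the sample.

pH = 8.30

From K2 = [H⁺][CO3^2-]/[HCO3⁻]:  pH = pK2 − log₁₀([HCO3⁻]/[CO3^2-])
log₁₀(3.72) = +0.571
pH = 8.87 − (+0.571) = 8.30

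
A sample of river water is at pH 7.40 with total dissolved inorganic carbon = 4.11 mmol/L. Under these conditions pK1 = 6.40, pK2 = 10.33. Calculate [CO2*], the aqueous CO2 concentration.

α₀ = 1 / (1 + K1/[H⁺] + K1K2/[H⁺]²) = 1 / (1 + 10^+1.00 + 10^-1.93)
   = 1 / (1 + 10.000 + 0.011749) = 1/11.012 = 0.09081
[CO2*] = α₀ × DIC = 0.09081 × 4.11 = 0.373 mmol/L

[CO2*] = 0.373 mmol/L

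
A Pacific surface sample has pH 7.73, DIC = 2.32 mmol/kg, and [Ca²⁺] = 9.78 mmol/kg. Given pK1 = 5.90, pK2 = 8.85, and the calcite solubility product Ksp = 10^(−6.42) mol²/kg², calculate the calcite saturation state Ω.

α₂ = 1 / (1 + [H⁺]/K2 + [H⁺]²/(K1K2)) = 1 / (1 + 10^+1.12 + 10^-0.71)
   = 1 / (1 + 13.183 + 0.19498) = 1/14.378 = 0.06955
[CO3²⁻] = α₂ × DIC = 0.06955 × 2.32 = 0.1614 mmol/kg
Ksp = 10^(−6.42) = 3.802×10^-7
Ω = [Ca²⁺][CO3²⁻]/Ksp = (9.78×10^-3)(1.614×10^-4) / 3.802×10^-7 = 4.15

Ω = 4.15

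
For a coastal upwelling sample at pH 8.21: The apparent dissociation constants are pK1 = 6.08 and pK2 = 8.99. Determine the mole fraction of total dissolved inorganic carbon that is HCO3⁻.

α₁ = 1 / (1 + [H⁺]/K1 + K2/[H⁺]) = 1 / (1 + 10^-2.13 + 10^-0.78)
   = 1 / (1 + 0.0074131 + 0.16596) = 1/1.1734 = 0.8522

α₁ = 0.852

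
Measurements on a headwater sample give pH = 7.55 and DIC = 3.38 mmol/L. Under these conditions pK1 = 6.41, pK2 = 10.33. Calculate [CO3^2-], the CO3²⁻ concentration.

α₂ = 1 / (1 + [H⁺]/K2 + [H⁺]²/(K1K2)) = 1 / (1 + 10^+2.78 + 10^+1.64)
   = 1 / (1 + 602.56 + 43.652) = 1/647.21 = 0.001545
[CO3²⁻] = α₂ × DIC = 0.001545 × 3.38 = 0.00522 mmol/L = 5.22 μmol/L

[CO3²⁻] = 5.22 μmol/L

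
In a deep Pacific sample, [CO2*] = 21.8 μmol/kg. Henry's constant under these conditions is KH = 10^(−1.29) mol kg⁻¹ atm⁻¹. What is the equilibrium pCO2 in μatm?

KH = 10^(−1.29) = 5.129×10^-2 mol kg⁻¹ atm⁻¹
pCO2 = [CO2*]/KH = 21.8×10^-6 / 5.129×10^-2 = 4.25×10^-4 atm = 425 μatm

pCO2 = 425 μatm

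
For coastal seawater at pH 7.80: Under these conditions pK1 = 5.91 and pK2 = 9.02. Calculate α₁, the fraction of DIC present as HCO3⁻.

α₁ = 0.932

α₁ = 1 / (1 + [H⁺]/K1 + K2/[H⁺]) = 1 / (1 + 10^-1.89 + 10^-1.22)
   = 1 / (1 + 0.012882 + 0.060256) = 1/1.0731 = 0.9318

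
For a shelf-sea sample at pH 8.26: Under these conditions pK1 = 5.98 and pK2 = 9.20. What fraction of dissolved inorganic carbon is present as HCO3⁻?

α₁ = 0.893

α₁ = 1 / (1 + [H⁺]/K1 + K2/[H⁺]) = 1 / (1 + 10^-2.28 + 10^-0.94)
   = 1 / (1 + 0.0052481 + 0.11482) = 1/1.1201 = 0.8928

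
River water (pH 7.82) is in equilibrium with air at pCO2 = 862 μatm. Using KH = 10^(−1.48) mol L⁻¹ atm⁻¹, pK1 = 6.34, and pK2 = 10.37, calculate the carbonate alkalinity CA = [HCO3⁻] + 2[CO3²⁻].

CA = 0.867 mmol/L

[CO2*] = KH · pCO2 = 10^(−1.48) × 862×10^-6 = 2.854×10^-5 mol/L
α₀ = 1/(1 + K1/[H⁺] + K1K2/[H⁺]²) = 1/(1 + 10^+1.48 + 10^-1.07) = 0.03196
DIC = [CO2*]/α₀ = 2.854×10^-5 / 0.03196 = 0.8930 mmol/L
CA = (α₁ + 2α₂)·DIC = (0.9653 + 2×0.002721) × 0.8930 = 0.867 mmol/L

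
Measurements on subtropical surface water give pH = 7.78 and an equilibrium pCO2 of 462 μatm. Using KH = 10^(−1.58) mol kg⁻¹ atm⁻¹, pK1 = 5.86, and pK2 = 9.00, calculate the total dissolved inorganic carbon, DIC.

DIC = 1.08 mmol/kg

[CO2*] = KH · pCO2 = 10^(−1.58) × 462×10^-6 = 1.215×10^-5 mol/kg
α₀ = 1/(1 + K1/[H⁺] + K1K2/[H⁺]²) = 1/(1 + 10^+1.92 + 10^+0.70) = 0.01121
DIC = [CO2*]/α₀ = 1.215×10^-5 / 0.01121 = 1.08 mmol/kg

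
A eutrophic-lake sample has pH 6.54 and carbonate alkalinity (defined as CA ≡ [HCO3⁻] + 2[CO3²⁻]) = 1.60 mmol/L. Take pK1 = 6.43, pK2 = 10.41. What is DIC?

DIC = 2.84 mmol/L

CA = [HCO3⁻] + 2[CO3²⁻] = (α₁ + 2α₂)·DIC
At pH 6.54: [H⁺]/K1 = 10^-0.11 = 0.77625, K2/[H⁺] = 10^-3.87 = 0.00013490
α₁ = 1/(1 + 0.77625 + 0.00013490) = 1/1.7764 = 0.5629; α₂ = α₁·K2/[H⁺] = 7.594×10^-5
α₁ + 2α₂ = 0.5631
DIC = CA / (α₁ + 2α₂) = 1.60 / 0.5631 = 2.84 mmol/L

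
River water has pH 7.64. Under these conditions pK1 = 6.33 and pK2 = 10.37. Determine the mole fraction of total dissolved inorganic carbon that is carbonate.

α₂ = 1 / (1 + [H⁺]/K2 + [H⁺]²/(K1K2)) = 1 / (1 + 10^+2.73 + 10^+1.42)
   = 1 / (1 + 537.03 + 26.303) = 1/564.33 = 0.001772

α₂ = 0.00177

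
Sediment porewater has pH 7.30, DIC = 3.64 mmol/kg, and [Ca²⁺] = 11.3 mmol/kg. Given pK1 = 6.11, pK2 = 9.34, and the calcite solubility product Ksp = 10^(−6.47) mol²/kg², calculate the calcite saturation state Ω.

α₂ = 1 / (1 + [H⁺]/K2 + [H⁺]²/(K1K2)) = 1 / (1 + 10^+2.04 + 10^+0.85)
   = 1 / (1 + 109.65 + 7.0795) = 1/117.73 = 0.008494
[CO3²⁻] = α₂ × DIC = 0.008494 × 3.64 = 0.03092 mmol/kg
Ksp = 10^(−6.47) = 3.388×10^-7
Ω = [Ca²⁺][CO3²⁻]/Ksp = (11.3×10^-3)(3.092×10^-5) / 3.388×10^-7 = 1.03

Ω = 1.03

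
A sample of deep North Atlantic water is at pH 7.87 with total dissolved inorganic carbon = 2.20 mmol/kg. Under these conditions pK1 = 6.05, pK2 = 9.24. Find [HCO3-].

α₁ = 1 / (1 + [H⁺]/K1 + K2/[H⁺]) = 1 / (1 + 10^-1.82 + 10^-1.37)
   = 1 / (1 + 0.015136 + 0.042658) = 1/1.0578 = 0.9454
[HCO3⁻] = α₁ × DIC = 0.9454 × 2.20 = 2.08 mmol/kg

[HCO3⁻] = 2.08 mmol/kg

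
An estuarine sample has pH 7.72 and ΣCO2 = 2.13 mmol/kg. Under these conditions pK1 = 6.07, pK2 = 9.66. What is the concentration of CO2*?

α₀ = 1 / (1 + K1/[H⁺] + K1K2/[H⁺]²) = 1 / (1 + 10^+1.65 + 10^-0.29)
   = 1 / (1 + 44.668 + 0.51286) = 1/46.181 = 0.02165
[CO2*] = α₀ × DIC = 0.02165 × 2.13 = 0.0461 mmol/kg

[CO2*] = 0.0461 mmol/kg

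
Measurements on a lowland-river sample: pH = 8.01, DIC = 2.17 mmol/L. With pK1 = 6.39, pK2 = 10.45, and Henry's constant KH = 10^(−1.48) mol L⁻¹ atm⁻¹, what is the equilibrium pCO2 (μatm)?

pCO2 = 1530 μatm

α₀ = 1 / (1 + K1/[H⁺] + K1K2/[H⁺]²) = 1 / (1 + 10^+1.62 + 10^-0.82)
   = 1 / (1 + 41.687 + 0.15136) = 1/42.838 = 0.02334
[CO2*] = α₀ × DIC = 0.02334 × 2.17 = 0.05066 mmol/L
pCO2 = [CO2*]/KH = 5.066×10^-5 / 3.311×10^-2 = 1530 μatm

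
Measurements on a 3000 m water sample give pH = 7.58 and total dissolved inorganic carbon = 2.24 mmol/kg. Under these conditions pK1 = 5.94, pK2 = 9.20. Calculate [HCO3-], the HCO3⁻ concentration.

α₁ = 1 / (1 + [H⁺]/K1 + K2/[H⁺]) = 1 / (1 + 10^-1.64 + 10^-1.62)
   = 1 / (1 + 0.022909 + 0.023988) = 1/1.0469 = 0.9552
[HCO3⁻] = α₁ × DIC = 0.9552 × 2.24 = 2.14 mmol/kg

[HCO3⁻] = 2.14 mmol/kg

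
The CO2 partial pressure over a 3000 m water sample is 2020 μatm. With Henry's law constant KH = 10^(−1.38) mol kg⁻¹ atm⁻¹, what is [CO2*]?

[CO2*] = 84.2 μmol/kg

KH = 10^(−1.38) = 4.169×10^-2 mol kg⁻¹ atm⁻¹
[CO2*] = KH · pCO2 = 4.169×10^-2 × 2020×10^-6 atm = 8.42×10^-5 mol/kg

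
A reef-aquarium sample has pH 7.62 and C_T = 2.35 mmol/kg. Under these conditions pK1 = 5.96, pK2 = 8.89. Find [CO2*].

[CO2*] = 0.0478 mmol/kg

α₀ = 1 / (1 + K1/[H⁺] + K1K2/[H⁺]²) = 1 / (1 + 10^+1.66 + 10^+0.39)
   = 1 / (1 + 45.709 + 2.4547) = 1/49.164 = 0.02034
[CO2*] = α₀ × DIC = 0.02034 × 2.35 = 0.0478 mmol/kg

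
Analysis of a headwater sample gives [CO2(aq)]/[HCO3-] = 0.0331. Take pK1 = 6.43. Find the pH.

From K1 = [H⁺][HCO3-]/[CO2(aq)]:  pH = pK1 − log₁₀([CO2(aq)]/[HCO3-])
log₁₀(0.0331) = -1.480
pH = 6.43 − (-1.480) = 7.91

pH = 7.91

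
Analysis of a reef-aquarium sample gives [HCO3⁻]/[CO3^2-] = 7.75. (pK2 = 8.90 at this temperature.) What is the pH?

From K2 = [H⁺][CO3^2-]/[HCO3⁻]:  pH = pK2 − log₁₀([HCO3⁻]/[CO3^2-])
log₁₀(7.75) = +0.889
pH = 8.90 − (+0.889) = 8.01

pH = 8.01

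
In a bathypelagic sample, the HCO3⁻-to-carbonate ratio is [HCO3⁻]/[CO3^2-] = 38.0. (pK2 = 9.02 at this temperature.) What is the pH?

pH = 7.44

From K2 = [H⁺][CO3^2-]/[HCO3⁻]:  pH = pK2 − log₁₀([HCO3⁻]/[CO3^2-])
log₁₀(38.0) = +1.580
pH = 9.02 − (+1.580) = 7.44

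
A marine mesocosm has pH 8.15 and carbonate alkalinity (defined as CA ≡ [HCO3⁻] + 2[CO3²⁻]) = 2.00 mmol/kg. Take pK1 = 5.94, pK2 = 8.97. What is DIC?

DIC = 1.78 mmol/kg

CA = [HCO3⁻] + 2[CO3²⁻] = (α₁ + 2α₂)·DIC
At pH 8.15: [H⁺]/K1 = 10^-2.21 = 0.0061660, K2/[H⁺] = 10^-0.82 = 0.15136
α₁ = 1/(1 + 0.0061660 + 0.15136) = 1/1.1575 = 0.8639; α₂ = α₁·K2/[H⁺] = 0.1308
α₁ + 2α₂ = 1.1254
DIC = CA / (α₁ + 2α₂) = 2.00 / 1.1254 = 1.78 mmol/kg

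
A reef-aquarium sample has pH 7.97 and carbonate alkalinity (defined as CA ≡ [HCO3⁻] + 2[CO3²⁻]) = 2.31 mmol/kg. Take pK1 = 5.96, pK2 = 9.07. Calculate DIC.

DIC = 2.17 mmol/kg

CA = [HCO3⁻] + 2[CO3²⁻] = (α₁ + 2α₂)·DIC
At pH 7.97: [H⁺]/K1 = 10^-2.01 = 0.0097724, K2/[H⁺] = 10^-1.10 = 0.079433
α₁ = 1/(1 + 0.0097724 + 0.079433) = 1/1.0892 = 0.9181; α₂ = α₁·K2/[H⁺] = 0.07293
α₁ + 2α₂ = 1.0640
DIC = CA / (α₁ + 2α₂) = 2.31 / 1.0640 = 2.17 mmol/kg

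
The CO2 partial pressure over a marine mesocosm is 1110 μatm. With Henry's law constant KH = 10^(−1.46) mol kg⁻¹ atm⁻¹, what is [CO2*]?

[CO2*] = 38.5 μmol/kg

KH = 10^(−1.46) = 3.467×10^-2 mol kg⁻¹ atm⁻¹
[CO2*] = KH · pCO2 = 3.467×10^-2 × 1110×10^-6 atm = 3.85×10^-5 mol/kg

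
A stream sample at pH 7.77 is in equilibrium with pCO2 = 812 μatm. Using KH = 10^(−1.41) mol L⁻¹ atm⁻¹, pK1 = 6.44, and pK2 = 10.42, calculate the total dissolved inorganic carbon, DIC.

DIC = 0.708 mmol/L

[CO2*] = KH · pCO2 = 10^(−1.41) × 812×10^-6 = 3.159×10^-5 mol/L
α₀ = 1/(1 + K1/[H⁺] + K1K2/[H⁺]²) = 1/(1 + 10^+1.33 + 10^-1.32) = 0.04459
DIC = [CO2*]/α₀ = 3.159×10^-5 / 0.04459 = 0.708 mmol/L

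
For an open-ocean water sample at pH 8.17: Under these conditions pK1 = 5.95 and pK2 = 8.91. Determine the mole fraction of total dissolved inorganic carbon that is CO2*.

α₀ = 1 / (1 + K1/[H⁺] + K1K2/[H⁺]²) = 1 / (1 + 10^+2.22 + 10^+1.48)
   = 1 / (1 + 165.96 + 30.200) = 1/197.16 = 0.005072

α₀ = 0.00507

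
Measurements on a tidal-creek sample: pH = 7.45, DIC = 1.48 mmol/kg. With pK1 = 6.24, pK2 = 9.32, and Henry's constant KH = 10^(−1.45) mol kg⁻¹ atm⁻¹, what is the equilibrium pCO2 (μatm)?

α₀ = 1 / (1 + K1/[H⁺] + K1K2/[H⁺]²) = 1 / (1 + 10^+1.21 + 10^-0.66)
   = 1 / (1 + 16.218 + 0.21878) = 1/17.437 = 0.05735
[CO2*] = α₀ × DIC = 0.05735 × 1.48 = 0.08488 mmol/kg
pCO2 = [CO2*]/KH = 8.488×10^-5 / 3.548×10^-2 = 2390 μatm

pCO2 = 2390 μatm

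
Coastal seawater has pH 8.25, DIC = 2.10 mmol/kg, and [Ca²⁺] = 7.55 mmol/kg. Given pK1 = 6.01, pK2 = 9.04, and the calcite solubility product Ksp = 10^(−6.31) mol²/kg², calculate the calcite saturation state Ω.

Ω = 4.50

α₂ = 1 / (1 + [H⁺]/K2 + [H⁺]²/(K1K2)) = 1 / (1 + 10^+0.79 + 10^-1.45)
   = 1 / (1 + 6.1660 + 0.035481) = 1/7.2014 = 0.1389
[CO3²⁻] = α₂ × DIC = 0.1389 × 2.10 = 0.2916 mmol/kg
Ksp = 10^(−6.31) = 4.898×10^-7
Ω = [Ca²⁺][CO3²⁻]/Ksp = (7.55×10^-3)(2.916×10^-4) / 4.898×10^-7 = 4.50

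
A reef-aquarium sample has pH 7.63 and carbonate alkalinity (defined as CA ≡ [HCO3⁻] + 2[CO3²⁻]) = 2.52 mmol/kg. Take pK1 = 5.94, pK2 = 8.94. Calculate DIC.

DIC = 2.45 mmol/kg

CA = [HCO3⁻] + 2[CO3²⁻] = (α₁ + 2α₂)·DIC
At pH 7.63: [H⁺]/K1 = 10^-1.69 = 0.020417, K2/[H⁺] = 10^-1.31 = 0.048978
α₁ = 1/(1 + 0.020417 + 0.048978) = 1/1.0694 = 0.9351; α₂ = α₁·K2/[H⁺] = 0.04580
α₁ + 2α₂ = 1.0267
DIC = CA / (α₁ + 2α₂) = 2.52 / 1.0267 = 2.45 mmol/kg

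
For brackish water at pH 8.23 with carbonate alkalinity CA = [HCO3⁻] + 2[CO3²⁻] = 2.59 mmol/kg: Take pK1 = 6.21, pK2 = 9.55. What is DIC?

DIC = 2.50 mmol/kg

CA = [HCO3⁻] + 2[CO3²⁻] = (α₁ + 2α₂)·DIC
At pH 8.23: [H⁺]/K1 = 10^-2.02 = 0.0095499, K2/[H⁺] = 10^-1.32 = 0.047863
α₁ = 1/(1 + 0.0095499 + 0.047863) = 1/1.0574 = 0.9457; α₂ = α₁·K2/[H⁺] = 0.04526
α₁ + 2α₂ = 1.0362
DIC = CA / (α₁ + 2α₂) = 2.59 / 1.0362 = 2.50 mmol/kg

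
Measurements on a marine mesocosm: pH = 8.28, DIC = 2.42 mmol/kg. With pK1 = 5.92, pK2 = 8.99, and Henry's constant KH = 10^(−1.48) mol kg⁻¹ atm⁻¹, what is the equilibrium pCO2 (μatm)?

pCO2 = 266 μatm

α₀ = 1 / (1 + K1/[H⁺] + K1K2/[H⁺]²) = 1 / (1 + 10^+2.36 + 10^+1.65)
   = 1 / (1 + 229.09 + 44.668) = 1/274.76 = 0.003640
[CO2*] = α₀ × DIC = 0.003640 × 2.42 = 0.008808 mmol/kg = 8.808 μmol/kg
pCO2 = [CO2*]/KH = 8.808×10^-6 / 3.311×10^-2 = 266 μatm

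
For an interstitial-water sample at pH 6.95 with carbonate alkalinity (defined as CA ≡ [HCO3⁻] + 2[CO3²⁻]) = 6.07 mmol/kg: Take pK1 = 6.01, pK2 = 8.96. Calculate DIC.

DIC = 6.70 mmol/kg

CA = [HCO3⁻] + 2[CO3²⁻] = (α₁ + 2α₂)·DIC
At pH 6.95: [H⁺]/K1 = 10^-0.94 = 0.11482, K2/[H⁺] = 10^-2.01 = 0.0097724
α₁ = 1/(1 + 0.11482 + 0.0097724) = 1/1.1246 = 0.8892; α₂ = α₁·K2/[H⁺] = 0.008690
α₁ + 2α₂ = 0.9066
DIC = CA / (α₁ + 2α₂) = 6.07 / 0.9066 = 6.70 mmol/kg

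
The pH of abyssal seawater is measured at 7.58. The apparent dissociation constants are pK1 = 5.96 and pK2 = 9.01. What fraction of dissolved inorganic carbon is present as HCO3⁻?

α₁ = 1 / (1 + [H⁺]/K1 + K2/[H⁺]) = 1 / (1 + 10^-1.62 + 10^-1.43)
   = 1 / (1 + 0.023988 + 0.037154) = 1/1.0611 = 0.9424

α₁ = 0.942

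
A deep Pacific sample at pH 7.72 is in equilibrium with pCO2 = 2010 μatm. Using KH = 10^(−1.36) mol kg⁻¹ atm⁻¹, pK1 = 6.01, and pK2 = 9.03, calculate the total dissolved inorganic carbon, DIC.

[CO2*] = KH · pCO2 = 10^(−1.36) × 2010×10^-6 = 8.774×10^-5 mol/kg
α₀ = 1/(1 + K1/[H⁺] + K1K2/[H⁺]²) = 1/(1 + 10^+1.71 + 10^+0.40) = 0.01825
DIC = [CO2*]/α₀ = 8.774×10^-5 / 0.01825 = 4.81 mmol/kg

DIC = 4.81 mmol/kg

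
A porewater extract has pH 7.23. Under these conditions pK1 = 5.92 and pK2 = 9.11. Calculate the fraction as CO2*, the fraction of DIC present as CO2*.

α₀ = 1 / (1 + K1/[H⁺] + K1K2/[H⁺]²) = 1 / (1 + 10^+1.31 + 10^-0.57)
   = 1 / (1 + 20.417 + 0.26915) = 1/21.687 = 0.04611

α₀ = 0.0461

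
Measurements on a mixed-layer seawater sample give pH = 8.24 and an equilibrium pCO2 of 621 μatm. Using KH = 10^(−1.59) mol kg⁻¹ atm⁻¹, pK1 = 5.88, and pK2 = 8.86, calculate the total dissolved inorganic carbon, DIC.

[CO2*] = KH · pCO2 = 10^(−1.59) × 621×10^-6 = 1.596×10^-5 mol/kg
α₀ = 1/(1 + K1/[H⁺] + K1K2/[H⁺]²) = 1/(1 + 10^+2.36 + 10^+1.74) = 0.003508
DIC = [CO2*]/α₀ = 1.596×10^-5 / 0.003508 = 4.55 mmol/kg

DIC = 4.55 mmol/kg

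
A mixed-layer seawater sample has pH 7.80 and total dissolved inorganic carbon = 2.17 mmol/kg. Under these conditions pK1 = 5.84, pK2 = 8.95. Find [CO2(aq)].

α₀ = 1 / (1 + K1/[H⁺] + K1K2/[H⁺]²) = 1 / (1 + 10^+1.96 + 10^+0.81)
   = 1 / (1 + 91.201 + 6.4565) = 1/98.658 = 0.01014
[CO2*] = α₀ × DIC = 0.01014 × 2.17 = 0.0220 mmol/kg

[CO2*] = 0.0220 mmol/kg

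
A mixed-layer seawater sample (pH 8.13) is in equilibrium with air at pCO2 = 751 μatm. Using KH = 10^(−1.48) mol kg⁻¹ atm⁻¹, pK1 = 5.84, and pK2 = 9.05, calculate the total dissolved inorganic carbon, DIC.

[CO2*] = KH · pCO2 = 10^(−1.48) × 751×10^-6 = 2.487×10^-5 mol/kg
α₀ = 1/(1 + K1/[H⁺] + K1K2/[H⁺]²) = 1/(1 + 10^+2.29 + 10^+1.37) = 0.004557
DIC = [CO2*]/α₀ = 2.487×10^-5 / 0.004557 = 5.46 mmol/kg

DIC = 5.46 mmol/kg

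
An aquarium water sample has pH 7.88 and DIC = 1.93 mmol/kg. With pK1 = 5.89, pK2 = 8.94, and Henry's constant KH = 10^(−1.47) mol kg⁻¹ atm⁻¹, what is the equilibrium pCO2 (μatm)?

α₀ = 1 / (1 + K1/[H⁺] + K1K2/[H⁺]²) = 1 / (1 + 10^+1.99 + 10^+0.93)
   = 1 / (1 + 97.724 + 8.5114) = 1/107.24 = 0.009325
[CO2*] = α₀ × DIC = 0.009325 × 1.93 = 0.01800 mmol/kg = 18.00 μmol/kg
pCO2 = [CO2*]/KH = 1.800×10^-5 / 3.388×10^-2 = 531 μatm

pCO2 = 531 μatm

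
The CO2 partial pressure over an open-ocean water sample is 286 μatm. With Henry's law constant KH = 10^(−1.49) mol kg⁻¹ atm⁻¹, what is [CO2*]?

[CO2*] = 9.25 μmol/kg

KH = 10^(−1.49) = 3.236×10^-2 mol kg⁻¹ atm⁻¹
[CO2*] = KH · pCO2 = 3.236×10^-2 × 286×10^-6 atm = 9.25×10^-6 mol/kg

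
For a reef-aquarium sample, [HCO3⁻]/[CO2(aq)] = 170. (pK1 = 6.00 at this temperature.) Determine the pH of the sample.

pH = 8.23

From K1 = [H⁺][HCO3⁻]/[CO2(aq)]:  pH = pK1 + log₁₀([HCO3⁻]/[CO2(aq)])
log₁₀(170) = +2.230
pH = 6.00 + (+2.230) = 8.23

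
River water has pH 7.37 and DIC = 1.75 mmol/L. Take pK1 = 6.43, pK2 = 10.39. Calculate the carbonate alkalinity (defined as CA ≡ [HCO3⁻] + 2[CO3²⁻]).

CA = 1.57 mmol/L

CA = [HCO3⁻] + 2[CO3²⁻] = (α₁ + 2α₂)·DIC
At pH 7.37: [H⁺]/K1 = 10^-0.94 = 0.11482, K2/[H⁺] = 10^-3.02 = 0.00095499
α₁ = 1/(1 + 0.11482 + 0.00095499) = 1/1.1158 = 0.8962; α₂ = α₁·K2/[H⁺] = 0.0008559
α₁ + 2α₂ = 0.8980
CA = 0.8980 × 1.75 = 1.57 mmol/L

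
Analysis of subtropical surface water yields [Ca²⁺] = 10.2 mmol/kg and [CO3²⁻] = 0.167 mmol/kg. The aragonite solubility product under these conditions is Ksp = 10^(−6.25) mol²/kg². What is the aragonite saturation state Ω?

Ω = 3.03

Ksp = 10^(−6.25) = 5.623×10^-7
Ω = [Ca²⁺][CO3²⁻]/Ksp = (10.2×10^-3)(0.167×10^-3) / 5.623×10^-7 = 3.03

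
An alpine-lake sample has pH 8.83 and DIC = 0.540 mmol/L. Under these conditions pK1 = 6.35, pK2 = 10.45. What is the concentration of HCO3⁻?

[HCO3⁻] = 0.526 mmol/L

α₁ = 1 / (1 + [H⁺]/K1 + K2/[H⁺]) = 1 / (1 + 10^-2.48 + 10^-1.62)
   = 1 / (1 + 0.0033113 + 0.023988) = 1/1.0273 = 0.9734
[HCO3⁻] = α₁ × DIC = 0.9734 × 0.540 = 0.526 mmol/L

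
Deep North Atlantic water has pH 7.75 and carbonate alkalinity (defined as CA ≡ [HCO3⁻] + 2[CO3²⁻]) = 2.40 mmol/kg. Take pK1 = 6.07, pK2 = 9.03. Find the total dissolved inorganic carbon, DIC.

DIC = 2.33 mmol/kg

CA = [HCO3⁻] + 2[CO3²⁻] = (α₁ + 2α₂)·DIC
At pH 7.75: [H⁺]/K1 = 10^-1.68 = 0.020893, K2/[H⁺] = 10^-1.28 = 0.052481
α₁ = 1/(1 + 0.020893 + 0.052481) = 1/1.0734 = 0.9316; α₂ = α₁·K2/[H⁺] = 0.04889
α₁ + 2α₂ = 1.0294
DIC = CA / (α₁ + 2α₂) = 2.40 / 1.0294 = 2.33 mmol/kg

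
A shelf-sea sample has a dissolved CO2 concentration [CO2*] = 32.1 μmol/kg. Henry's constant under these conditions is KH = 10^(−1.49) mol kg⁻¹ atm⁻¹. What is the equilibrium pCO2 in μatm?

KH = 10^(−1.49) = 3.236×10^-2 mol kg⁻¹ atm⁻¹
pCO2 = [CO2*]/KH = 32.1×10^-6 / 3.236×10^-2 = 9.92×10^-4 atm = 992 μatm

pCO2 = 992 μatm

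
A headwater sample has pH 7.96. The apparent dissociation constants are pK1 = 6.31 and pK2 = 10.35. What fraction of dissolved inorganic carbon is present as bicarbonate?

α₁ = 0.974

α₁ = 1 / (1 + [H⁺]/K1 + K2/[H⁺]) = 1 / (1 + 10^-1.65 + 10^-2.39)
   = 1 / (1 + 0.022387 + 0.0040738) = 1/1.0265 = 0.9742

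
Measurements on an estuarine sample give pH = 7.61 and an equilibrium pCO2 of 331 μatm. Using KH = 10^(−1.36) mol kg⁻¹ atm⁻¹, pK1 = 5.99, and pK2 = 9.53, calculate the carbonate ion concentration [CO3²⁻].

[CO3²⁻] = 7.24 μmol/kg

[CO2*] = KH · pCO2 = 10^(−1.36) × 331×10^-6 = 1.445×10^-5 mol/kg
α₀ = 1/(1 + K1/[H⁺] + K1K2/[H⁺]²) = 1/(1 + 10^+1.62 + 10^-0.30) = 0.02315
DIC = [CO2*]/α₀ = 1.445×10^-5 / 0.02315 = 0.6240 mmol/kg
[CO3²⁻] = α₂·DIC; α₂ = 0.01160, so [CO3²⁻] = 0.01160 × 0.6240 = 0.00724 mmol/kg = 7.24 μmol/kg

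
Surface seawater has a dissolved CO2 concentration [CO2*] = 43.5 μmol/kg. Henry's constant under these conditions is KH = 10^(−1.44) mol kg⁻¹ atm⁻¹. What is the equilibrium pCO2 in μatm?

pCO2 = 1200 μatm

KH = 10^(−1.44) = 3.631×10^-2 mol kg⁻¹ atm⁻¹
pCO2 = [CO2*]/KH = 43.5×10^-6 / 3.631×10^-2 = 1.20×10^-3 atm = 1200 μatm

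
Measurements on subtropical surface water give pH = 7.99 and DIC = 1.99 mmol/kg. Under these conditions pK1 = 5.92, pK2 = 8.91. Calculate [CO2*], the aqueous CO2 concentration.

α₀ = 1 / (1 + K1/[H⁺] + K1K2/[H⁺]²) = 1 / (1 + 10^+2.07 + 10^+1.15)
   = 1 / (1 + 117.49 + 14.125) = 1/132.62 = 0.007541
[CO2*] = α₀ × DIC = 0.007541 × 1.99 = 0.0150 mmol/kg = 15.0 μmol/kg

[CO2*] = 15.0 μmol/kg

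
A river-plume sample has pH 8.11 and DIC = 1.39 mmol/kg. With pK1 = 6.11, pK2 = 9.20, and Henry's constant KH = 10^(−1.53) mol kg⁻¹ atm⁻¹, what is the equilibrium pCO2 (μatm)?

α₀ = 1 / (1 + K1/[H⁺] + K1K2/[H⁺]²) = 1 / (1 + 10^+2.00 + 10^+0.91)
   = 1 / (1 + 100.00 + 8.1283) = 1/109.13 = 0.009164
[CO2*] = α₀ × DIC = 0.009164 × 1.39 = 0.01274 mmol/kg = 12.74 μmol/kg
pCO2 = [CO2*]/KH = 1.274×10^-5 / 2.951×10^-2 = 432 μatm

pCO2 = 432 μatm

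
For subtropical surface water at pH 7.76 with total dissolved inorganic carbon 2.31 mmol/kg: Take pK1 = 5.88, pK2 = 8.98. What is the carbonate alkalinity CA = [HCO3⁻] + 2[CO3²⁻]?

CA = [HCO3⁻] + 2[CO3²⁻] = (α₁ + 2α₂)·DIC
At pH 7.76: [H⁺]/K1 = 10^-1.88 = 0.013183, K2/[H⁺] = 10^-1.22 = 0.060256
α₁ = 1/(1 + 0.013183 + 0.060256) = 1/1.0734 = 0.9316; α₂ = α₁·K2/[H⁺] = 0.05613
α₁ + 2α₂ = 1.0439
CA = 1.0439 × 2.31 = 2.41 mmol/kg

CA = 2.41 mmol/kg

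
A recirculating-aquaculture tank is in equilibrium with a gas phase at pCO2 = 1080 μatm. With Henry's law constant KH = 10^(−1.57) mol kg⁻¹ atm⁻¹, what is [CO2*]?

KH = 10^(−1.57) = 2.692×10^-2 mol kg⁻¹ atm⁻¹
[CO2*] = KH · pCO2 = 2.692×10^-2 × 1080×10^-6 atm = 2.91×10^-5 mol/kg

[CO2*] = 29.1 μmol/kg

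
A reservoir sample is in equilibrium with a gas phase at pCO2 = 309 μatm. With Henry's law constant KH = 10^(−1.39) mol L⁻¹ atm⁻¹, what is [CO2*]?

KH = 10^(−1.39) = 4.074×10^-2 mol L⁻¹ atm⁻¹
[CO2*] = KH · pCO2 = 4.074×10^-2 × 309×10^-6 atm = 1.26×10^-5 mol/L

[CO2*] = 12.6 μmol/L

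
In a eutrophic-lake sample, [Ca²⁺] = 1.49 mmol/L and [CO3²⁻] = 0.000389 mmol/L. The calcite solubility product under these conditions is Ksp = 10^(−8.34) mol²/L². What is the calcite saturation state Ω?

Ω = 0.127

Ksp = 10^(−8.34) = 4.571×10^-9
Ω = [Ca²⁺][CO3²⁻]/Ksp = (1.49×10^-3)(0.000389×10^-3) / 4.571×10^-9 = 0.127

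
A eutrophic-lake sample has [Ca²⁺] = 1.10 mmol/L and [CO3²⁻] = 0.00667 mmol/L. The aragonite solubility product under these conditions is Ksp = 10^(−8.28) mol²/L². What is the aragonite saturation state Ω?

Ω = 1.40

Ksp = 10^(−8.28) = 5.248×10^-9
Ω = [Ca²⁺][CO3²⁻]/Ksp = (1.10×10^-3)(0.00667×10^-3) / 5.248×10^-9 = 1.40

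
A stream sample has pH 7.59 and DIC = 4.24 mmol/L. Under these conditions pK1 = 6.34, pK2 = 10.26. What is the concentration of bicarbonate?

α₁ = 1 / (1 + [H⁺]/K1 + K2/[H⁺]) = 1 / (1 + 10^-1.25 + 10^-2.67)
   = 1 / (1 + 0.056234 + 0.0021380) = 1/1.0584 = 0.9448
[HCO3⁻] = α₁ × DIC = 0.9448 × 4.24 = 4.01 mmol/L

[HCO3⁻] = 4.01 mmol/L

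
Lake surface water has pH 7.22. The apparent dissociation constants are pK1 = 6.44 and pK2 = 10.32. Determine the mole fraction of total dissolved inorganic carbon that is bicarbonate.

α₁ = 1 / (1 + [H⁺]/K1 + K2/[H⁺]) = 1 / (1 + 10^-0.78 + 10^-3.10)
   = 1 / (1 + 0.16596 + 0.00079433) = 1/1.1668 = 0.8571

α₁ = 0.857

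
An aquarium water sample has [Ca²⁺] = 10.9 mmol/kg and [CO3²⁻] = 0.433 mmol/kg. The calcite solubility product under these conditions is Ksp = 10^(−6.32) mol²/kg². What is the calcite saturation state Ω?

Ksp = 10^(−6.32) = 4.786×10^-7
Ω = [Ca²⁺][CO3²⁻]/Ksp = (10.9×10^-3)(0.433×10^-3) / 4.786×10^-7 = 9.86

Ω = 9.86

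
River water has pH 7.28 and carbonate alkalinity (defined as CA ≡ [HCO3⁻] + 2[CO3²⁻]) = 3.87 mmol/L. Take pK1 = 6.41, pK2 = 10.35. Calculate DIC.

CA = [HCO3⁻] + 2[CO3²⁻] = (α₁ + 2α₂)·DIC
At pH 7.28: [H⁺]/K1 = 10^-0.87 = 0.13490, K2/[H⁺] = 10^-3.07 = 0.00085114
α₁ = 1/(1 + 0.13490 + 0.00085114) = 1/1.1357 = 0.8805; α₂ = α₁·K2/[H⁺] = 0.0007494
α₁ + 2α₂ = 0.8820
DIC = CA / (α₁ + 2α₂) = 3.87 / 0.8820 = 4.39 mmol/L

DIC = 4.39 mmol/L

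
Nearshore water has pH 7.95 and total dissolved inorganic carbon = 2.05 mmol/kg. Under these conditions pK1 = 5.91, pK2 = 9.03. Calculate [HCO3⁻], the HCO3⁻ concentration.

[HCO3⁻] = 1.88 mmol/kg

α₁ = 1 / (1 + [H⁺]/K1 + K2/[H⁺]) = 1 / (1 + 10^-2.04 + 10^-1.08)
   = 1 / (1 + 0.0091201 + 0.083176) = 1/1.0923 = 0.9155
[HCO3⁻] = α₁ × DIC = 0.9155 × 2.05 = 1.88 mmol/kg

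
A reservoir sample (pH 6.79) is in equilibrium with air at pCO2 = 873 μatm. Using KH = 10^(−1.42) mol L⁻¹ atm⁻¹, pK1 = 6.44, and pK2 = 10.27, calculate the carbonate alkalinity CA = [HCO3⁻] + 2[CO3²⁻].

[CO2*] = KH · pCO2 = 10^(−1.42) × 873×10^-6 = 3.319×10^-5 mol/L
α₀ = 1/(1 + K1/[H⁺] + K1K2/[H⁺]²) = 1/(1 + 10^+0.35 + 10^-3.13) = 0.3087
DIC = [CO2*]/α₀ = 3.319×10^-5 / 0.3087 = 0.1075 mmol/L
CA = (α₁ + 2α₂)·DIC = (0.6911 + 2×0.0002288) × 0.1075 = 0.0744 mmol/L

CA = 0.0744 mmol/L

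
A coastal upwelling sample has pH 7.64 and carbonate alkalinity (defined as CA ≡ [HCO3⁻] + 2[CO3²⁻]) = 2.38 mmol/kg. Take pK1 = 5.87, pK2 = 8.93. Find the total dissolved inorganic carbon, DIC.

DIC = 2.31 mmol/kg

CA = [HCO3⁻] + 2[CO3²⁻] = (α₁ + 2α₂)·DIC
At pH 7.64: [H⁺]/K1 = 10^-1.77 = 0.016982, K2/[H⁺] = 10^-1.29 = 0.051286
α₁ = 1/(1 + 0.016982 + 0.051286) = 1/1.0683 = 0.9361; α₂ = α₁·K2/[H⁺] = 0.04801
α₁ + 2α₂ = 1.0321
DIC = CA / (α₁ + 2α₂) = 2.38 / 1.0321 = 2.31 mmol/kg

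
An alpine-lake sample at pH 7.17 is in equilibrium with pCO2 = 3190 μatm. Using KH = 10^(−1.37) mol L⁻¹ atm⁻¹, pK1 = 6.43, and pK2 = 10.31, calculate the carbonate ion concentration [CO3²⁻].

[CO3²⁻] = 0.542 μmol/L

[CO2*] = KH · pCO2 = 10^(−1.37) × 3190×10^-6 = 1.361×10^-4 mol/L
α₀ = 1/(1 + K1/[H⁺] + K1K2/[H⁺]²) = 1/(1 + 10^+0.74 + 10^-2.40) = 0.1539
DIC = [CO2*]/α₀ = 1.361×10^-4 / 0.1539 = 0.8844 mmol/L
[CO3²⁻] = α₂·DIC; α₂ = 0.0006125, so [CO3²⁻] = 0.0006125 × 0.8844 = 0.000542 mmol/L = 0.542 μmol/L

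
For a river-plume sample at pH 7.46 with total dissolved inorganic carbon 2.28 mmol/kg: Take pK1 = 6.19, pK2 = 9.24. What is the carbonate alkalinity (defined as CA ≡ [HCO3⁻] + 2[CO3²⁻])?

CA = [HCO3⁻] + 2[CO3²⁻] = (α₁ + 2α₂)·DIC
At pH 7.46: [H⁺]/K1 = 10^-1.27 = 0.053703, K2/[H⁺] = 10^-1.78 = 0.016596
α₁ = 1/(1 + 0.053703 + 0.016596) = 1/1.0703 = 0.9343; α₂ = α₁·K2/[H⁺] = 0.01551
α₁ + 2α₂ = 0.9653
CA = 0.9653 × 2.28 = 2.20 mmol/kg

CA = 2.20 mmol/kg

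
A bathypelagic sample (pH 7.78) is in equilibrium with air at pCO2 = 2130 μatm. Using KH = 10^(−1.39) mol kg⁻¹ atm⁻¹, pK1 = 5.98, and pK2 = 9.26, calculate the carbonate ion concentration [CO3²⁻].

[CO2*] = KH · pCO2 = 10^(−1.39) × 2130×10^-6 = 8.677×10^-5 mol/kg
α₀ = 1/(1 + K1/[H⁺] + K1K2/[H⁺]²) = 1/(1 + 10^+1.80 + 10^+0.32) = 0.01511
DIC = [CO2*]/α₀ = 8.677×10^-5 / 0.01511 = 5.743 mmol/kg
[CO3²⁻] = α₂·DIC; α₂ = 0.03157, so [CO3²⁻] = 0.03157 × 5.743 = 0.181 mmol/kg

[CO3²⁻] = 0.181 mmol/kg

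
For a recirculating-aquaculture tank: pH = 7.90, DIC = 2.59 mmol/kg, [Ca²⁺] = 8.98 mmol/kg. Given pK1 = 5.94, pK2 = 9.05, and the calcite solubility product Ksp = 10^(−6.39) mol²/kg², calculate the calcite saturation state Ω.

Ω = 3.74

α₂ = 1 / (1 + [H⁺]/K2 + [H⁺]²/(K1K2)) = 1 / (1 + 10^+1.15 + 10^-0.81)
   = 1 / (1 + 14.125 + 0.15488) = 1/15.280 = 0.06544
[CO3²⁻] = α₂ × DIC = 0.06544 × 2.59 = 0.1695 mmol/kg
Ksp = 10^(−6.39) = 4.074×10^-7
Ω = [Ca²⁺][CO3²⁻]/Ksp = (8.98×10^-3)(1.695×10^-4) / 4.074×10^-7 = 3.74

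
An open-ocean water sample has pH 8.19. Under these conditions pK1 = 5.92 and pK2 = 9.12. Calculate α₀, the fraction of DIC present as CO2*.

α₀ = 0.00478

α₀ = 1 / (1 + K1/[H⁺] + K1K2/[H⁺]²) = 1 / (1 + 10^+2.27 + 10^+1.34)
   = 1 / (1 + 186.21 + 21.878) = 1/209.09 = 0.004783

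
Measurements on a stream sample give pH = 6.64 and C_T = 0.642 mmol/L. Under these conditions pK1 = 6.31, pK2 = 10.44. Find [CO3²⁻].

α₂ = 1 / (1 + [H⁺]/K2 + [H⁺]²/(K1K2)) = 1 / (1 + 10^+3.80 + 10^+3.47)
   = 1 / (1 + 6309.6 + 2951.2) = 1/9261.8 = 0.0001080
[CO3²⁻] = α₂ × DIC = 0.0001080 × 0.642 = 6.93×10^-5 mmol/L = 0.0693 μmol/L

[CO3²⁻] = 0.0693 μmol/L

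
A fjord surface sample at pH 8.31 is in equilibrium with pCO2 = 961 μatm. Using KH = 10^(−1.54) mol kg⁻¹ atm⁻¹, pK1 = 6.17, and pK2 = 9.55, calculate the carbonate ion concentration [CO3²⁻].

[CO2*] = KH · pCO2 = 10^(−1.54) × 961×10^-6 = 2.772×10^-5 mol/kg
α₀ = 1/(1 + K1/[H⁺] + K1K2/[H⁺]²) = 1/(1 + 10^+2.14 + 10^+0.90) = 0.006804
DIC = [CO2*]/α₀ = 2.772×10^-5 / 0.006804 = 4.074 mmol/kg
[CO3²⁻] = α₂·DIC; α₂ = 0.05404, so [CO3²⁻] = 0.05404 × 4.074 = 0.220 mmol/kg

[CO3²⁻] = 0.220 mmol/kg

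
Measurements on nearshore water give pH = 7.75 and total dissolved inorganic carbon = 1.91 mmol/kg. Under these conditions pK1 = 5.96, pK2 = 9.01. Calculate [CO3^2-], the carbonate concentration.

[CO3²⁻] = 0.0980 mmol/kg

α₂ = 1 / (1 + [H⁺]/K2 + [H⁺]²/(K1K2)) = 1 / (1 + 10^+1.26 + 10^-0.53)
   = 1 / (1 + 18.197 + 0.29512) = 1/19.492 = 0.05130
[CO3²⁻] = α₂ × DIC = 0.05130 × 1.91 = 0.0980 mmol/kg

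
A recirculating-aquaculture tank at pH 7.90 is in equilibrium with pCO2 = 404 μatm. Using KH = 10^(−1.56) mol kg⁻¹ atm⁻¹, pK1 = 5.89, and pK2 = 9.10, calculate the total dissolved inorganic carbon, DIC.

[CO2*] = KH · pCO2 = 10^(−1.56) × 404×10^-6 = 1.113×10^-5 mol/kg
α₀ = 1/(1 + K1/[H⁺] + K1K2/[H⁺]²) = 1/(1 + 10^+2.01 + 10^+0.81) = 0.009109
DIC = [CO2*]/α₀ = 1.113×10^-5 / 0.009109 = 1.22 mmol/kg

DIC = 1.22 mmol/kg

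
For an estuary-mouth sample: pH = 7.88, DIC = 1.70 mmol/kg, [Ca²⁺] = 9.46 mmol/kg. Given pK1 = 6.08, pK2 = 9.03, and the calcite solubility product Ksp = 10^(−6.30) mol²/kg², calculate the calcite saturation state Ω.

Ω = 2.09

α₂ = 1 / (1 + [H⁺]/K2 + [H⁺]²/(K1K2)) = 1 / (1 + 10^+1.15 + 10^-0.65)
   = 1 / (1 + 14.125 + 0.22387) = 1/15.349 = 0.06515
[CO3²⁻] = α₂ × DIC = 0.06515 × 1.70 = 0.1108 mmol/kg
Ksp = 10^(−6.30) = 5.012×10^-7
Ω = [Ca²⁺][CO3²⁻]/Ksp = (9.46×10^-3)(1.108×10^-4) / 5.012×10^-7 = 2.09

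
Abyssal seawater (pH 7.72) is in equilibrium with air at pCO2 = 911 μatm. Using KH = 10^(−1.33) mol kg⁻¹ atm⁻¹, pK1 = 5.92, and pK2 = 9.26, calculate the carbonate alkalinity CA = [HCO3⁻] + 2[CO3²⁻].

[CO2*] = KH · pCO2 = 10^(−1.33) × 911×10^-6 = 4.261×10^-5 mol/kg
α₀ = 1/(1 + K1/[H⁺] + K1K2/[H⁺]²) = 1/(1 + 10^+1.80 + 10^+0.26) = 0.01517
DIC = [CO2*]/α₀ = 4.261×10^-5 / 0.01517 = 2.809 mmol/kg
CA = (α₁ + 2α₂)·DIC = (0.9572 + 2×0.02761) × 2.809 = 2.84 mmol/kg

CA = 2.84 mmol/kg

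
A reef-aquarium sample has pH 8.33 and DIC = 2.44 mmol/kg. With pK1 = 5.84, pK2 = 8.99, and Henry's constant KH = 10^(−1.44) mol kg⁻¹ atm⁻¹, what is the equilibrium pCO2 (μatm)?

α₀ = 1 / (1 + K1/[H⁺] + K1K2/[H⁺]²) = 1 / (1 + 10^+2.49 + 10^+1.83)
   = 1 / (1 + 309.03 + 67.608) = 1/377.64 = 0.002648
[CO2*] = α₀ × DIC = 0.002648 × 2.44 = 0.006461 mmol/kg = 6.461 μmol/kg
pCO2 = [CO2*]/KH = 6.461×10^-6 / 3.631×10^-2 = 178 μatm

pCO2 = 178 μatm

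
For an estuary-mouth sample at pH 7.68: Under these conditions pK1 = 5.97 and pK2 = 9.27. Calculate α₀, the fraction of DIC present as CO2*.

α₀ = 1 / (1 + K1/[H⁺] + K1K2/[H⁺]²) = 1 / (1 + 10^+1.71 + 10^+0.12)
   = 1 / (1 + 51.286 + 1.3183) = 1/53.604 = 0.01866

α₀ = 0.0187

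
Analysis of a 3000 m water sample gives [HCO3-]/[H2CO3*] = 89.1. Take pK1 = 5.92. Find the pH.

From K1 = [H⁺][HCO3-]/[H2CO3*]:  pH = pK1 + log₁₀([HCO3-]/[H2CO3*])
log₁₀(89.1) = +1.950
pH = 5.92 + (+1.950) = 7.87

pH = 7.87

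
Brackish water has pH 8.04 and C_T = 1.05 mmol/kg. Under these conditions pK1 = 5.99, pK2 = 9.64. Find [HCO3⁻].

α₁ = 1 / (1 + [H⁺]/K1 + K2/[H⁺]) = 1 / (1 + 10^-2.05 + 10^-1.60)
   = 1 / (1 + 0.0089125 + 0.025119) = 1/1.0340 = 0.9671
[HCO3⁻] = α₁ × DIC = 0.9671 × 1.05 = 1.02 mmol/kg

[HCO3⁻] = 1.02 mmol/kg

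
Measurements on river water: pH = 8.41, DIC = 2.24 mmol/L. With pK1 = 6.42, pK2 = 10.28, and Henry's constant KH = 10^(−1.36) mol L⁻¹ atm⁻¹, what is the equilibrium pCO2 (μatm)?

pCO2 = 513 μatm

α₀ = 1 / (1 + K1/[H⁺] + K1K2/[H⁺]²) = 1 / (1 + 10^+1.99 + 10^+0.12)
   = 1 / (1 + 97.724 + 1.3183) = 1/100.04 = 0.009996
[CO2*] = α₀ × DIC = 0.009996 × 2.24 = 0.02239 mmol/L
pCO2 = [CO2*]/KH = 2.239×10^-5 / 4.365×10^-2 = 513 μatm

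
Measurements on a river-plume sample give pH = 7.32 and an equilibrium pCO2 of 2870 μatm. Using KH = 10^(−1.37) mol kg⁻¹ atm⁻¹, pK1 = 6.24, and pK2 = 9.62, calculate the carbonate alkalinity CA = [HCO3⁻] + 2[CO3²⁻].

[CO2*] = KH · pCO2 = 10^(−1.37) × 2870×10^-6 = 1.224×10^-4 mol/kg
α₀ = 1/(1 + K1/[H⁺] + K1K2/[H⁺]²) = 1/(1 + 10^+1.08 + 10^-1.22) = 0.07644
DIC = [CO2*]/α₀ = 1.224×10^-4 / 0.07644 = 1.602 mmol/kg
CA = (α₁ + 2α₂)·DIC = (0.9190 + 2×0.004606) × 1.602 = 1.49 mmol/kg

CA = 1.49 mmol/kg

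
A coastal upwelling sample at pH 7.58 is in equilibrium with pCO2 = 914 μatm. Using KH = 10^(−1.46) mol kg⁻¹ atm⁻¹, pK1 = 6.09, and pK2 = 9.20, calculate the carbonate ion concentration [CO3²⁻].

[CO3²⁻] = 0.0235 mmol/kg

[CO2*] = KH · pCO2 = 10^(−1.46) × 914×10^-6 = 3.169×10^-5 mol/kg
α₀ = 1/(1 + K1/[H⁺] + K1K2/[H⁺]²) = 1/(1 + 10^+1.49 + 10^-0.13) = 0.03063
DIC = [CO2*]/α₀ = 3.169×10^-5 / 0.03063 = 1.035 mmol/kg
[CO3²⁻] = α₂·DIC; α₂ = 0.02271, so [CO3²⁻] = 0.02271 × 1.035 = 0.0235 mmol/kg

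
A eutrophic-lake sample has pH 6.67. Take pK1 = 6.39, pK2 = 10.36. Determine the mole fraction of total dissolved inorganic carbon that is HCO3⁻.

α₁ = 1 / (1 + [H⁺]/K1 + K2/[H⁺]) = 1 / (1 + 10^-0.28 + 10^-3.69)
   = 1 / (1 + 0.52481 + 0.00020417) = 1/1.5250 = 0.6557

α₁ = 0.656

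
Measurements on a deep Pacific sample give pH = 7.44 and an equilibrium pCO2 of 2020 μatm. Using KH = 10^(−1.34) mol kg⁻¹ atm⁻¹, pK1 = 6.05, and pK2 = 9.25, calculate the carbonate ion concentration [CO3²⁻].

[CO3²⁻] = 0.0351 mmol/kg

[CO2*] = KH · pCO2 = 10^(−1.34) × 2020×10^-6 = 9.233×10^-5 mol/kg
α₀ = 1/(1 + K1/[H⁺] + K1K2/[H⁺]²) = 1/(1 + 10^+1.39 + 10^-0.42) = 0.03857
DIC = [CO2*]/α₀ = 9.233×10^-5 / 0.03857 = 2.394 mmol/kg
[CO3²⁻] = α₂·DIC; α₂ = 0.01466, so [CO3²⁻] = 0.01466 × 2.394 = 0.0351 mmol/kg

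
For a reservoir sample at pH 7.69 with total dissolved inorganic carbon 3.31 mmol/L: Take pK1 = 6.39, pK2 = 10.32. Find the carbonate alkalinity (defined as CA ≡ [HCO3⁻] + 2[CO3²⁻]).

CA = [HCO3⁻] + 2[CO3²⁻] = (α₁ + 2α₂)·DIC
At pH 7.69: [H⁺]/K1 = 10^-1.30 = 0.050119, K2/[H⁺] = 10^-2.63 = 0.0023442
α₁ = 1/(1 + 0.050119 + 0.0023442) = 1/1.0525 = 0.9502; α₂ = α₁·K2/[H⁺] = 0.002227
α₁ + 2α₂ = 0.9546
CA = 0.9546 × 3.31 = 3.16 mmol/L

CA = 3.16 mmol/L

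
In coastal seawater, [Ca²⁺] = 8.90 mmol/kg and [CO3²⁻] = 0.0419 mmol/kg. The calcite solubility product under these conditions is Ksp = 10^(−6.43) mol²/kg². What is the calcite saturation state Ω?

Ω = 1.00

Ksp = 10^(−6.43) = 3.715×10^-7
Ω = [Ca²⁺][CO3²⁻]/Ksp = (8.90×10^-3)(0.0419×10^-3) / 3.715×10^-7 = 1.00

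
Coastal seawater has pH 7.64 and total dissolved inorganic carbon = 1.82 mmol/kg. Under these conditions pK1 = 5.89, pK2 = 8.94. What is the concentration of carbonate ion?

[CO3²⁻] = 0.0854 mmol/kg

α₂ = 1 / (1 + [H⁺]/K2 + [H⁺]²/(K1K2)) = 1 / (1 + 10^+1.30 + 10^-0.45)
   = 1 / (1 + 19.953 + 0.35481) = 1/21.307 = 0.04693
[CO3²⁻] = α₂ × DIC = 0.04693 × 1.82 = 0.0854 mmol/kg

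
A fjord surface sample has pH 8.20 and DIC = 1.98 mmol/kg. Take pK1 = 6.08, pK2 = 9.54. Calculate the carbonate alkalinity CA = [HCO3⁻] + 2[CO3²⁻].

CA = 2.05 mmol/kg

CA = [HCO3⁻] + 2[CO3²⁻] = (α₁ + 2α₂)·DIC
At pH 8.20: [H⁺]/K1 = 10^-2.12 = 0.0075858, K2/[H⁺] = 10^-1.34 = 0.045709
α₁ = 1/(1 + 0.0075858 + 0.045709) = 1/1.0533 = 0.9494; α₂ = α₁·K2/[H⁺] = 0.04340
α₁ + 2α₂ = 1.0362
CA = 1.0362 × 1.98 = 2.05 mmol/kg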